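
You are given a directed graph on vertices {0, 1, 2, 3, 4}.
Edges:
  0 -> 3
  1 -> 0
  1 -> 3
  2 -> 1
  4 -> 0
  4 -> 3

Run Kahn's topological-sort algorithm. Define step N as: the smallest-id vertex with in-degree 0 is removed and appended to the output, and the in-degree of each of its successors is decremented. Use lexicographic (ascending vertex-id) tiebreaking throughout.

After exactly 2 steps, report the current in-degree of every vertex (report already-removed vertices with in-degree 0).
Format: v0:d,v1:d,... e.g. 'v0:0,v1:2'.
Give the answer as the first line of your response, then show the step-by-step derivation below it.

v0:1,v1:0,v2:0,v3:2,v4:0

step 1: output 2; order=[2]; indeg=(2,0,0,3,0)
step 2: output 1; order=[2,1]; indeg=(1,0,0,2,0)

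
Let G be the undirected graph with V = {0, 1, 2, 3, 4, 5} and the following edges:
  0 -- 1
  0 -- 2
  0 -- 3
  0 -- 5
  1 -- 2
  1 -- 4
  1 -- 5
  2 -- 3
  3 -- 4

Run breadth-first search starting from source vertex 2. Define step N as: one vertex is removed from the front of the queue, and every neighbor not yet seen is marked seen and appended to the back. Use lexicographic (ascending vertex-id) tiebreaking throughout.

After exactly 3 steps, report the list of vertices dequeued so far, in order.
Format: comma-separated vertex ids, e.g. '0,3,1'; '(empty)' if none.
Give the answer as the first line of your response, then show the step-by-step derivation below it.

2,0,1

step 1: dequeue 2; queue=[0,1,3]; order=2
step 2: dequeue 0; queue=[1,3,5]; order=2,0
step 3: dequeue 1; queue=[3,5,4]; order=2,0,1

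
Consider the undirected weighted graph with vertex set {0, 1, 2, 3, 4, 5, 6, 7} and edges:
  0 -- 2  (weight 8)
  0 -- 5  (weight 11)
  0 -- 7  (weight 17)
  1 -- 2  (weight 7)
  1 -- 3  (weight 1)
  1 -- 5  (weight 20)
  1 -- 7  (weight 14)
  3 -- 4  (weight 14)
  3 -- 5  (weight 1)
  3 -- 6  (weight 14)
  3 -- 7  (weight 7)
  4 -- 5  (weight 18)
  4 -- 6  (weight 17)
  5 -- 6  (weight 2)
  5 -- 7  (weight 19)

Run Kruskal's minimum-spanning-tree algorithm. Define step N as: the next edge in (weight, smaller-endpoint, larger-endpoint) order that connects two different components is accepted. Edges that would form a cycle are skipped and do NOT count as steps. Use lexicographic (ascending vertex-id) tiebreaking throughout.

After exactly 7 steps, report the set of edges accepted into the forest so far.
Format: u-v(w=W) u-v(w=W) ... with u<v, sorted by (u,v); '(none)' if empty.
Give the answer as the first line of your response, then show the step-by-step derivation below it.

0-2(w=8) 1-2(w=7) 1-3(w=1) 3-4(w=14) 3-5(w=1) 3-7(w=7) 5-6(w=2)

step 1: add edge 1-3 (w=1); MST = {1-3(w=1)}
step 2: add edge 3-5 (w=1); MST = {1-3(w=1) 3-5(w=1)}
step 3: add edge 5-6 (w=2); MST = {1-3(w=1) 3-5(w=1) 5-6(w=2)}
step 4: add edge 1-2 (w=7); MST = {1-2(w=7) 1-3(w=1) 3-5(w=1) 5-6(w=2)}
step 5: add edge 3-7 (w=7); MST = {1-2(w=7) 1-3(w=1) 3-5(w=1) 3-7(w=7) 5-6(w=2)}
step 6: add edge 0-2 (w=8); MST = {0-2(w=8) 1-2(w=7) 1-3(w=1) 3-5(w=1) 3-7(w=7) 5-6(w=2)}
step 7: add edge 3-4 (w=14); MST = {0-2(w=8) 1-2(w=7) 1-3(w=1) 3-4(w=14) 3-5(w=1) 3-7(w=7) 5-6(w=2)}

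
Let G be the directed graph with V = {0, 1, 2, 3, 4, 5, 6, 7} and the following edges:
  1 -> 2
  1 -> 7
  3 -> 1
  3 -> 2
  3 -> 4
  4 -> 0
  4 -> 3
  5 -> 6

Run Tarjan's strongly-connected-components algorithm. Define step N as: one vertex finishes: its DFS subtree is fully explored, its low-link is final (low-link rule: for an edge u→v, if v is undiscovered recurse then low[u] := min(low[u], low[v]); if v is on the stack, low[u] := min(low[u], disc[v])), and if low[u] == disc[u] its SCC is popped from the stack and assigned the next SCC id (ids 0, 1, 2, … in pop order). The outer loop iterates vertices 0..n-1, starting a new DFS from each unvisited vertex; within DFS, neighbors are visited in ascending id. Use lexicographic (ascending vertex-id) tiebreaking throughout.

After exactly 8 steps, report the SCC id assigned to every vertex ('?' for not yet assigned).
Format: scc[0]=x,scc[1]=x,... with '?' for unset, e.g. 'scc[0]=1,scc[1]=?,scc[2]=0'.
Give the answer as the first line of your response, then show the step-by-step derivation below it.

scc[0]=0,scc[1]=3,scc[2]=1,scc[3]=4,scc[4]=4,scc[5]=6,scc[6]=5,scc[7]=2

step 1: low=(low[0]=0,low[1]=?,low[2]=?,low[3]=?,low[4]=?,low[5]=?,low[6]=?,low[7]=?); scc=(scc[0]=0,scc[1]=?,scc[2]=?,scc[3]=?,scc[4]=?,scc[5]=?,scc[6]=?,scc[7]=?)
step 2: low=(low[0]=0,low[1]=1,low[2]=2,low[3]=?,low[4]=?,low[5]=?,low[6]=?,low[7]=?); scc=(scc[0]=0,scc[1]=?,scc[2]=1,scc[3]=?,scc[4]=?,scc[5]=?,scc[6]=?,scc[7]=?)
step 3: low=(low[0]=0,low[1]=1,low[2]=2,low[3]=?,low[4]=?,low[5]=?,low[6]=?,low[7]=3); scc=(scc[0]=0,scc[1]=?,scc[2]=1,scc[3]=?,scc[4]=?,scc[5]=?,scc[6]=?,scc[7]=2)
step 4: low=(low[0]=0,low[1]=1,low[2]=2,low[3]=?,low[4]=?,low[5]=?,low[6]=?,low[7]=3); scc=(scc[0]=0,scc[1]=3,scc[2]=1,scc[3]=?,scc[4]=?,scc[5]=?,scc[6]=?,scc[7]=2)
step 5: low=(low[0]=0,low[1]=1,low[2]=2,low[3]=4,low[4]=4,low[5]=?,low[6]=?,low[7]=3); scc=(scc[0]=0,scc[1]=3,scc[2]=1,scc[3]=?,scc[4]=?,scc[5]=?,scc[6]=?,scc[7]=2)
step 6: low=(low[0]=0,low[1]=1,low[2]=2,low[3]=4,low[4]=4,low[5]=?,low[6]=?,low[7]=3); scc=(scc[0]=0,scc[1]=3,scc[2]=1,scc[3]=4,scc[4]=4,scc[5]=?,scc[6]=?,scc[7]=2)
step 7: low=(low[0]=0,low[1]=1,low[2]=2,low[3]=4,low[4]=4,low[5]=6,low[6]=7,low[7]=3); scc=(scc[0]=0,scc[1]=3,scc[2]=1,scc[3]=4,scc[4]=4,scc[5]=?,scc[6]=5,scc[7]=2)
step 8: low=(low[0]=0,low[1]=1,low[2]=2,low[3]=4,low[4]=4,low[5]=6,low[6]=7,low[7]=3); scc=(scc[0]=0,scc[1]=3,scc[2]=1,scc[3]=4,scc[4]=4,scc[5]=6,scc[6]=5,scc[7]=2)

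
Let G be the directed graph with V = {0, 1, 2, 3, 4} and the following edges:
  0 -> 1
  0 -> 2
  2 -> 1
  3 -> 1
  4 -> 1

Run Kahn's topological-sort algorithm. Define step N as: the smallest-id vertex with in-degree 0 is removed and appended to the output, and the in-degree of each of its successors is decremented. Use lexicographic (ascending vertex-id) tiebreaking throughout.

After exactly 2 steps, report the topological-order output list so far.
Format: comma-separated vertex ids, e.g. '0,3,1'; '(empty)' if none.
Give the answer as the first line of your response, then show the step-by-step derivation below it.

0,2

step 1: output 0; order=[0]; indeg=(0,3,0,0,0)
step 2: output 2; order=[0,2]; indeg=(0,2,0,0,0)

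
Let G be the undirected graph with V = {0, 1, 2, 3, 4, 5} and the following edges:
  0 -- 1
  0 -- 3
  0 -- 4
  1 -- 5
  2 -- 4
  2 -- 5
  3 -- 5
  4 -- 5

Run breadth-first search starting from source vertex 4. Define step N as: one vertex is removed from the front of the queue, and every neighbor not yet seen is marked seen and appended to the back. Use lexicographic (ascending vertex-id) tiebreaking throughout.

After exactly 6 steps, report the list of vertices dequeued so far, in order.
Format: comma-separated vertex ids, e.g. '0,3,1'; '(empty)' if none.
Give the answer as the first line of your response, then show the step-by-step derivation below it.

4,0,2,5,1,3

step 1: dequeue 4; queue=[0,2,5]; order=4
step 2: dequeue 0; queue=[2,5,1,3]; order=4,0
step 3: dequeue 2; queue=[5,1,3]; order=4,0,2
step 4: dequeue 5; queue=[1,3]; order=4,0,2,5
step 5: dequeue 1; queue=[3]; order=4,0,2,5,1
step 6: dequeue 3; queue=[(empty)]; order=4,0,2,5,1,3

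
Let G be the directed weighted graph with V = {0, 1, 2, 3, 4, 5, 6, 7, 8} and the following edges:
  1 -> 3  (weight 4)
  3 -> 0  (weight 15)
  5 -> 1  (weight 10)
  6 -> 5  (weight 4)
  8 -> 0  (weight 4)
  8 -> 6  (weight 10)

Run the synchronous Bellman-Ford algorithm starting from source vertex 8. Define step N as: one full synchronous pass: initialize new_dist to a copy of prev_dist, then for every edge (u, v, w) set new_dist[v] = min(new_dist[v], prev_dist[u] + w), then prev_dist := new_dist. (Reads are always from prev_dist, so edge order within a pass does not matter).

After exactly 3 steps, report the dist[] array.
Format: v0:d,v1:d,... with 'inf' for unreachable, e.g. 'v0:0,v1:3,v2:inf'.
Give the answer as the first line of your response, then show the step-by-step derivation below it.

v0:4,v1:24,v2:inf,v3:inf,v4:inf,v5:14,v6:10,v7:inf,v8:0

step 1: dist = v0:4,v1:inf,v2:inf,v3:inf,v4:inf,v5:inf,v6:10,v7:inf,v8:0
step 2: dist = v0:4,v1:inf,v2:inf,v3:inf,v4:inf,v5:14,v6:10,v7:inf,v8:0
step 3: dist = v0:4,v1:24,v2:inf,v3:inf,v4:inf,v5:14,v6:10,v7:inf,v8:0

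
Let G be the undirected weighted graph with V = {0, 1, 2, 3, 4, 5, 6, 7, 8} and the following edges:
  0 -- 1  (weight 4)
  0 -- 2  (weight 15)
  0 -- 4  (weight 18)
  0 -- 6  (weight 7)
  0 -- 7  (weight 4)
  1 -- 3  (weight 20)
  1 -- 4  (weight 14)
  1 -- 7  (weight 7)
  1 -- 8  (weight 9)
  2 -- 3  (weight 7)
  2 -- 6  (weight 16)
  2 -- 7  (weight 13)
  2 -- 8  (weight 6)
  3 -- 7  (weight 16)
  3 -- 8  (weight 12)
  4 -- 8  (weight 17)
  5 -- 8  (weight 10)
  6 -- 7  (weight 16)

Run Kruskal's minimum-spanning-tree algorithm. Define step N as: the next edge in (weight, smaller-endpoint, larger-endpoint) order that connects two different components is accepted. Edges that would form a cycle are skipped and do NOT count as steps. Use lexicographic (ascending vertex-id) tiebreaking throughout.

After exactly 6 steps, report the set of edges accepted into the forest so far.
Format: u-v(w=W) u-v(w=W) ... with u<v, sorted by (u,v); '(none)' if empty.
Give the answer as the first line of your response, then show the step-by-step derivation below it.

0-1(w=4) 0-6(w=7) 0-7(w=4) 1-8(w=9) 2-3(w=7) 2-8(w=6)

step 1: add edge 0-1 (w=4); MST = {0-1(w=4)}
step 2: add edge 0-7 (w=4); MST = {0-1(w=4) 0-7(w=4)}
step 3: add edge 2-8 (w=6); MST = {0-1(w=4) 0-7(w=4) 2-8(w=6)}
step 4: add edge 0-6 (w=7); MST = {0-1(w=4) 0-6(w=7) 0-7(w=4) 2-8(w=6)}
step 5: add edge 2-3 (w=7); MST = {0-1(w=4) 0-6(w=7) 0-7(w=4) 2-3(w=7) 2-8(w=6)}
step 6: add edge 1-8 (w=9); MST = {0-1(w=4) 0-6(w=7) 0-7(w=4) 1-8(w=9) 2-3(w=7) 2-8(w=6)}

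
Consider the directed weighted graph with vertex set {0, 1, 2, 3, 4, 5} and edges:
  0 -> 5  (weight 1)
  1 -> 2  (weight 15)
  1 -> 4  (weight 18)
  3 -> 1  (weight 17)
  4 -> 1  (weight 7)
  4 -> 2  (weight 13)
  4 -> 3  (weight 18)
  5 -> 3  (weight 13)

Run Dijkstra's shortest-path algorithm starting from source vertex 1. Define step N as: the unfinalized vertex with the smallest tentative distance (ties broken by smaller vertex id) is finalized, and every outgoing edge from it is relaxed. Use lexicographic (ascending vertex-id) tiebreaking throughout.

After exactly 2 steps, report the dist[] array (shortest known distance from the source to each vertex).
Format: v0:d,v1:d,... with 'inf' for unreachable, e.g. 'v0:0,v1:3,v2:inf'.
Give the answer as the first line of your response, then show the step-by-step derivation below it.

v0:inf,v1:0,v2:15,v3:inf,v4:18,v5:inf

step 1: dist = v0:inf,v1:0,v2:15,v3:inf,v4:18,v5:inf
step 2: dist = v0:inf,v1:0,v2:15,v3:inf,v4:18,v5:inf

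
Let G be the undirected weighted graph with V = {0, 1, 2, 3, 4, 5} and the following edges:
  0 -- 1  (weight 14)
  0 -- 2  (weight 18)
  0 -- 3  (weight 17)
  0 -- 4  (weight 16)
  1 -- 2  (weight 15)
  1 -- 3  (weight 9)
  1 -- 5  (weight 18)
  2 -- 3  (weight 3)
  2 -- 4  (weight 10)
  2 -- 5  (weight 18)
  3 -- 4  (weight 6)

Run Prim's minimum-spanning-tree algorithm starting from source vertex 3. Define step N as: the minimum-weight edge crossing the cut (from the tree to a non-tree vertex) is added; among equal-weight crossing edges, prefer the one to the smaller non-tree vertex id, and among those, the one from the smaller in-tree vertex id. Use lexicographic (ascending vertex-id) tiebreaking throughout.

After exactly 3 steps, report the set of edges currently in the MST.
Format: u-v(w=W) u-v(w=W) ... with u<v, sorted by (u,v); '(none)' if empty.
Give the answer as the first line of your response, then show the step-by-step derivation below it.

1-3(w=9) 2-3(w=3) 3-4(w=6)

step 1: add edge 2-3 (w=3); MST = {2-3(w=3)}
step 2: add edge 3-4 (w=6); MST = {2-3(w=3) 3-4(w=6)}
step 3: add edge 1-3 (w=9); MST = {1-3(w=9) 2-3(w=3) 3-4(w=6)}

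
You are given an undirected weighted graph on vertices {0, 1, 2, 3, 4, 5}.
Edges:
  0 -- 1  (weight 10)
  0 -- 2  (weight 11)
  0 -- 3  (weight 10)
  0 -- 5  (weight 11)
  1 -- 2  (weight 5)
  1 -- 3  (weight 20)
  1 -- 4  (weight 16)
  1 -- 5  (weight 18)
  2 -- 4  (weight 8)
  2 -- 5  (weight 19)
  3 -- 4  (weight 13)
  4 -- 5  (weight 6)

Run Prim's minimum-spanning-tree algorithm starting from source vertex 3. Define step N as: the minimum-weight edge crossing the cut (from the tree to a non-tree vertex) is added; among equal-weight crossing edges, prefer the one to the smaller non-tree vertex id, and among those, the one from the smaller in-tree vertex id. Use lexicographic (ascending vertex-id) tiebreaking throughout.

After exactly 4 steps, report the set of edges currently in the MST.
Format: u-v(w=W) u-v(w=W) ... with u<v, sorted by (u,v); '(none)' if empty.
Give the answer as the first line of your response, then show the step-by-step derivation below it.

0-1(w=10) 0-3(w=10) 1-2(w=5) 2-4(w=8)

step 1: add edge 0-3 (w=10); MST = {0-3(w=10)}
step 2: add edge 0-1 (w=10); MST = {0-1(w=10) 0-3(w=10)}
step 3: add edge 1-2 (w=5); MST = {0-1(w=10) 0-3(w=10) 1-2(w=5)}
step 4: add edge 2-4 (w=8); MST = {0-1(w=10) 0-3(w=10) 1-2(w=5) 2-4(w=8)}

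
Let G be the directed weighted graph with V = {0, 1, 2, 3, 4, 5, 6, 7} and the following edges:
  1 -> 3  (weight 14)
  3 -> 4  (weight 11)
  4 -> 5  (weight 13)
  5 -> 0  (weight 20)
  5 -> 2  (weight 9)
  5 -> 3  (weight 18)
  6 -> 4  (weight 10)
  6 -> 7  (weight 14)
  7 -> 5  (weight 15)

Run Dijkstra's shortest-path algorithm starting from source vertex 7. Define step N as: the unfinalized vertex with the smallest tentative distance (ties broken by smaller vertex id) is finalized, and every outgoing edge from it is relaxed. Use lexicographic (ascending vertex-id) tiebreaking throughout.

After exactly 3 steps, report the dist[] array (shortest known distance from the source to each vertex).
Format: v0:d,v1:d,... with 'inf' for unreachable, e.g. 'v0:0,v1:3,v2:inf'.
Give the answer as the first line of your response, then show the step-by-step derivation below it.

v0:35,v1:inf,v2:24,v3:33,v4:inf,v5:15,v6:inf,v7:0

step 1: dist = v0:inf,v1:inf,v2:inf,v3:inf,v4:inf,v5:15,v6:inf,v7:0
step 2: dist = v0:35,v1:inf,v2:24,v3:33,v4:inf,v5:15,v6:inf,v7:0
step 3: dist = v0:35,v1:inf,v2:24,v3:33,v4:inf,v5:15,v6:inf,v7:0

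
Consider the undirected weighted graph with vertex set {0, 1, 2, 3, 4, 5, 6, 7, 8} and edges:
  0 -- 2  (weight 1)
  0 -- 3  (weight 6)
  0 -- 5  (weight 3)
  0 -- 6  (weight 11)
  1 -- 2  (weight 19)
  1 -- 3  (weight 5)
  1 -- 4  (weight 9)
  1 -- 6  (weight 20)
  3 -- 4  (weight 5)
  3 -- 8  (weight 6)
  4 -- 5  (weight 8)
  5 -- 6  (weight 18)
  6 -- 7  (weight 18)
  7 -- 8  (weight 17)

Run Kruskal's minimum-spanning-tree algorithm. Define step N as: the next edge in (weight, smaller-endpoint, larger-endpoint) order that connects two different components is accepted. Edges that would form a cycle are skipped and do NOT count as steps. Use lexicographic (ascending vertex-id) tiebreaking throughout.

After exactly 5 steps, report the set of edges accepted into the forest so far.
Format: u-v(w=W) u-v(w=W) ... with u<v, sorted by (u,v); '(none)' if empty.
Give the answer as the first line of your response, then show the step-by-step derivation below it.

0-2(w=1) 0-3(w=6) 0-5(w=3) 1-3(w=5) 3-4(w=5)

step 1: add edge 0-2 (w=1); MST = {0-2(w=1)}
step 2: add edge 0-5 (w=3); MST = {0-2(w=1) 0-5(w=3)}
step 3: add edge 1-3 (w=5); MST = {0-2(w=1) 0-5(w=3) 1-3(w=5)}
step 4: add edge 3-4 (w=5); MST = {0-2(w=1) 0-5(w=3) 1-3(w=5) 3-4(w=5)}
step 5: add edge 0-3 (w=6); MST = {0-2(w=1) 0-3(w=6) 0-5(w=3) 1-3(w=5) 3-4(w=5)}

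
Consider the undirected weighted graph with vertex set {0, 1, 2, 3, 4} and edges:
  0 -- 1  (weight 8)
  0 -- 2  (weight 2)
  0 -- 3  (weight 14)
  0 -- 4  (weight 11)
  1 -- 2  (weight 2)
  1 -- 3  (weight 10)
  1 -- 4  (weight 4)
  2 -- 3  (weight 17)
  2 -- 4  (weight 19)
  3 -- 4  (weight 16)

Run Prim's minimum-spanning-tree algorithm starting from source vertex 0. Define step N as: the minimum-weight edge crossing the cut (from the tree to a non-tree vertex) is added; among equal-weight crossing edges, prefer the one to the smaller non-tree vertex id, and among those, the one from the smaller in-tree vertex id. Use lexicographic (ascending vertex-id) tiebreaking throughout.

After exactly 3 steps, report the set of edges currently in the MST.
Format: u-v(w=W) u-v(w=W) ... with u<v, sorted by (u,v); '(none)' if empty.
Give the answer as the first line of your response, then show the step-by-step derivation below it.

0-2(w=2) 1-2(w=2) 1-4(w=4)

step 1: add edge 0-2 (w=2); MST = {0-2(w=2)}
step 2: add edge 1-2 (w=2); MST = {0-2(w=2) 1-2(w=2)}
step 3: add edge 1-4 (w=4); MST = {0-2(w=2) 1-2(w=2) 1-4(w=4)}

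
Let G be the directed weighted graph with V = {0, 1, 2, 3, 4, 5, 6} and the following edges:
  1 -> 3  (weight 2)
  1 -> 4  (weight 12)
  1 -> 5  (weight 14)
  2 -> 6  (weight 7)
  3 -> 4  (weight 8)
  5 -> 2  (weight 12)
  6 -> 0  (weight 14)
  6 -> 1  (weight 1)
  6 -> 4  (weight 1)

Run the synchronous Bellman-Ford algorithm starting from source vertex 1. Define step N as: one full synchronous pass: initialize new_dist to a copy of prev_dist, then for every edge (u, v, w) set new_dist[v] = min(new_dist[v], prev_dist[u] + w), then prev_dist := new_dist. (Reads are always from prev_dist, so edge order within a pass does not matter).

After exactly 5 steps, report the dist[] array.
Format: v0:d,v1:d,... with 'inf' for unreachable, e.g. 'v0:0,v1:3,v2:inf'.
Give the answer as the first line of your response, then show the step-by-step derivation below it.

v0:47,v1:0,v2:26,v3:2,v4:10,v5:14,v6:33

step 1: dist = v0:inf,v1:0,v2:inf,v3:2,v4:12,v5:14,v6:inf
step 2: dist = v0:inf,v1:0,v2:26,v3:2,v4:10,v5:14,v6:inf
step 3: dist = v0:inf,v1:0,v2:26,v3:2,v4:10,v5:14,v6:33
step 4: dist = v0:47,v1:0,v2:26,v3:2,v4:10,v5:14,v6:33
step 5: dist = v0:47,v1:0,v2:26,v3:2,v4:10,v5:14,v6:33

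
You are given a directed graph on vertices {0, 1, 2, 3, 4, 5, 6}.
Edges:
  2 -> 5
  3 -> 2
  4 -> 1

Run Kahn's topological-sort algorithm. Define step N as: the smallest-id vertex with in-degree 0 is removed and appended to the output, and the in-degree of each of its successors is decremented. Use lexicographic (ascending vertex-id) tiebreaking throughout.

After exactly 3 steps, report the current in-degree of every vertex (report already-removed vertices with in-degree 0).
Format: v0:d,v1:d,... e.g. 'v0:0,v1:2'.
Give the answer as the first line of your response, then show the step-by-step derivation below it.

v0:0,v1:1,v2:0,v3:0,v4:0,v5:0,v6:0

step 1: output 0; order=[0]; indeg=(0,1,1,0,0,1,0)
step 2: output 3; order=[0,3]; indeg=(0,1,0,0,0,1,0)
step 3: output 2; order=[0,3,2]; indeg=(0,1,0,0,0,0,0)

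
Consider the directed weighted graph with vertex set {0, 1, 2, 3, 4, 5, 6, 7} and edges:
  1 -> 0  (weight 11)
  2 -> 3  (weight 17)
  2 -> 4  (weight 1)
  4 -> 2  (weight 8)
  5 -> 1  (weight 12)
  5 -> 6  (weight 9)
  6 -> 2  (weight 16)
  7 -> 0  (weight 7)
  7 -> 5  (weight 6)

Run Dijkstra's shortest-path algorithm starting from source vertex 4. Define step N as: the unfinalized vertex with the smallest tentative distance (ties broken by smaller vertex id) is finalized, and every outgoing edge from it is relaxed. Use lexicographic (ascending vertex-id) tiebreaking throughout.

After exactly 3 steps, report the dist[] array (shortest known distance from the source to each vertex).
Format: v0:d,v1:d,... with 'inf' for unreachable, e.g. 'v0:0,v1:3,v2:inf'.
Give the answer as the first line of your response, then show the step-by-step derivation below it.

v0:inf,v1:inf,v2:8,v3:25,v4:0,v5:inf,v6:inf,v7:inf

step 1: dist = v0:inf,v1:inf,v2:8,v3:inf,v4:0,v5:inf,v6:inf,v7:inf
step 2: dist = v0:inf,v1:inf,v2:8,v3:25,v4:0,v5:inf,v6:inf,v7:inf
step 3: dist = v0:inf,v1:inf,v2:8,v3:25,v4:0,v5:inf,v6:inf,v7:inf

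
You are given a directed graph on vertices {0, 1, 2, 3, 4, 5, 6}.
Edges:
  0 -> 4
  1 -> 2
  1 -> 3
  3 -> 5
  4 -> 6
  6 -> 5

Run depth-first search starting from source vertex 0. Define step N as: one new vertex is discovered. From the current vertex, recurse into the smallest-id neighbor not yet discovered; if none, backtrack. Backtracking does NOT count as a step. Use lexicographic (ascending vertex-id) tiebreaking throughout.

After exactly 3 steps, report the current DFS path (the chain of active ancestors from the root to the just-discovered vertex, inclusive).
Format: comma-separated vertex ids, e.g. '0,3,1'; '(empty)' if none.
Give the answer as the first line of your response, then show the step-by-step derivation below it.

0,4,6

step 1: discover 0; path=0; order=0
step 2: discover 4; path=0>4; order=0,4
step 3: discover 6; path=0>4>6; order=0,4,6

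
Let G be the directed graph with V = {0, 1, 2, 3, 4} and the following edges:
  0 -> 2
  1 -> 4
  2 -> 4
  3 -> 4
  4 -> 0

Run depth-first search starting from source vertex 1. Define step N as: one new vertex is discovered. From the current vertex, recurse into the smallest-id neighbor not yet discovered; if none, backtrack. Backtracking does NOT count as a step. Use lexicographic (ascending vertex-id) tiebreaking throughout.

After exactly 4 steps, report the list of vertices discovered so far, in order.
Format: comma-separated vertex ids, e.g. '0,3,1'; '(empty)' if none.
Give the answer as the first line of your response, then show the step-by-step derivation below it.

1,4,0,2

step 1: discover 1; path=1; order=1
step 2: discover 4; path=1>4; order=1,4
step 3: discover 0; path=1>4>0; order=1,4,0
step 4: discover 2; path=1>4>0>2; order=1,4,0,2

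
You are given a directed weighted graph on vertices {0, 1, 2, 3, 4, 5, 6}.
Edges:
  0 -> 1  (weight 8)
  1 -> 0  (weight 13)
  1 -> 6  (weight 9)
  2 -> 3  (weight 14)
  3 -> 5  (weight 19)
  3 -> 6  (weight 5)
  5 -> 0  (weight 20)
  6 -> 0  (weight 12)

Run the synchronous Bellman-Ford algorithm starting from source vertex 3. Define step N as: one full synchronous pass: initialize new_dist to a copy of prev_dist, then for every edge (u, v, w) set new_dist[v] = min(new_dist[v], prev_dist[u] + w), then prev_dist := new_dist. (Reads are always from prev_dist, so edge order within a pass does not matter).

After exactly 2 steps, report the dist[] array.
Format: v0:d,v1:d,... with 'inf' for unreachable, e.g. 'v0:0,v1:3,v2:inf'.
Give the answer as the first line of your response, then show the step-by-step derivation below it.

v0:17,v1:inf,v2:inf,v3:0,v4:inf,v5:19,v6:5

step 1: dist = v0:inf,v1:inf,v2:inf,v3:0,v4:inf,v5:19,v6:5
step 2: dist = v0:17,v1:inf,v2:inf,v3:0,v4:inf,v5:19,v6:5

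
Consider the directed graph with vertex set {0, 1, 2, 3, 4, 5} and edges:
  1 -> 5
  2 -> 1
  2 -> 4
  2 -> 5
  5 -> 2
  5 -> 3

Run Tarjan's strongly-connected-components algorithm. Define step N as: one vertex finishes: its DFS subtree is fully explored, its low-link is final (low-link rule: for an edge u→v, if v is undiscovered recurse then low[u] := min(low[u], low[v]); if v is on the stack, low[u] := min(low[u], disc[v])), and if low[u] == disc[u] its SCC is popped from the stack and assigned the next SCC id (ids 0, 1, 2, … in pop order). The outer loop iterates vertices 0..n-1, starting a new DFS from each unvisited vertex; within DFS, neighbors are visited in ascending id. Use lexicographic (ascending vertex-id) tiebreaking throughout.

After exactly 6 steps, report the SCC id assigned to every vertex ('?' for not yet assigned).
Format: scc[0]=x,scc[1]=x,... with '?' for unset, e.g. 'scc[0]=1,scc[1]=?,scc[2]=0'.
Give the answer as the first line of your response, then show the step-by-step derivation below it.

scc[0]=0,scc[1]=3,scc[2]=3,scc[3]=2,scc[4]=1,scc[5]=3

step 1: low=(low[0]=0,low[1]=?,low[2]=?,low[3]=?,low[4]=?,low[5]=?); scc=(scc[0]=0,scc[1]=?,scc[2]=?,scc[3]=?,scc[4]=?,scc[5]=?)
step 2: low=(low[0]=0,low[1]=1,low[2]=1,low[3]=?,low[4]=4,low[5]=2); scc=(scc[0]=0,scc[1]=?,scc[2]=?,scc[3]=?,scc[4]=1,scc[5]=?)
step 3: low=(low[0]=0,low[1]=1,low[2]=1,low[3]=?,low[4]=4,low[5]=2); scc=(scc[0]=0,scc[1]=?,scc[2]=?,scc[3]=?,scc[4]=1,scc[5]=?)
step 4: low=(low[0]=0,low[1]=1,low[2]=1,low[3]=5,low[4]=4,low[5]=1); scc=(scc[0]=0,scc[1]=?,scc[2]=?,scc[3]=2,scc[4]=1,scc[5]=?)
step 5: low=(low[0]=0,low[1]=1,low[2]=1,low[3]=5,low[4]=4,low[5]=1); scc=(scc[0]=0,scc[1]=?,scc[2]=?,scc[3]=2,scc[4]=1,scc[5]=?)
step 6: low=(low[0]=0,low[1]=1,low[2]=1,low[3]=5,low[4]=4,low[5]=1); scc=(scc[0]=0,scc[1]=3,scc[2]=3,scc[3]=2,scc[4]=1,scc[5]=3)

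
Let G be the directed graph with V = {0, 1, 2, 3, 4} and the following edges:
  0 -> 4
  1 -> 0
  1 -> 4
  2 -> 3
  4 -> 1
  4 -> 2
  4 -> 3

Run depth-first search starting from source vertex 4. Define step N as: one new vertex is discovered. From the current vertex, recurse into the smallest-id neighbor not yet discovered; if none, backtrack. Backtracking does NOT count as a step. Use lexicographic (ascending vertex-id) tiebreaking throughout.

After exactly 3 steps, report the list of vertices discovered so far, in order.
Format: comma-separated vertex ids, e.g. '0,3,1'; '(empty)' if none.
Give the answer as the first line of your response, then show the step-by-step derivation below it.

4,1,0

step 1: discover 4; path=4; order=4
step 2: discover 1; path=4>1; order=4,1
step 3: discover 0; path=4>1>0; order=4,1,0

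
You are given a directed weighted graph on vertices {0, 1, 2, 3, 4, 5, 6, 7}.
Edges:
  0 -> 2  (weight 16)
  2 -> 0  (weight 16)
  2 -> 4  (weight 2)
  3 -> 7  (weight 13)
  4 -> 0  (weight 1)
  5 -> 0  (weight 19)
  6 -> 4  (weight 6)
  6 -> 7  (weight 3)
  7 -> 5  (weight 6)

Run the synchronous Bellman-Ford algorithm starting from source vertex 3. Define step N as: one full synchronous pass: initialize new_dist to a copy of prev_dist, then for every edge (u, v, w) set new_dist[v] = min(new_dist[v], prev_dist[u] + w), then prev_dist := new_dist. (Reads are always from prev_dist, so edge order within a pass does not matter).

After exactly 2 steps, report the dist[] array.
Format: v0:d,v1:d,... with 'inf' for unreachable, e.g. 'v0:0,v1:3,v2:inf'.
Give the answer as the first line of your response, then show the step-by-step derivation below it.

v0:inf,v1:inf,v2:inf,v3:0,v4:inf,v5:19,v6:inf,v7:13

step 1: dist = v0:inf,v1:inf,v2:inf,v3:0,v4:inf,v5:inf,v6:inf,v7:13
step 2: dist = v0:inf,v1:inf,v2:inf,v3:0,v4:inf,v5:19,v6:inf,v7:13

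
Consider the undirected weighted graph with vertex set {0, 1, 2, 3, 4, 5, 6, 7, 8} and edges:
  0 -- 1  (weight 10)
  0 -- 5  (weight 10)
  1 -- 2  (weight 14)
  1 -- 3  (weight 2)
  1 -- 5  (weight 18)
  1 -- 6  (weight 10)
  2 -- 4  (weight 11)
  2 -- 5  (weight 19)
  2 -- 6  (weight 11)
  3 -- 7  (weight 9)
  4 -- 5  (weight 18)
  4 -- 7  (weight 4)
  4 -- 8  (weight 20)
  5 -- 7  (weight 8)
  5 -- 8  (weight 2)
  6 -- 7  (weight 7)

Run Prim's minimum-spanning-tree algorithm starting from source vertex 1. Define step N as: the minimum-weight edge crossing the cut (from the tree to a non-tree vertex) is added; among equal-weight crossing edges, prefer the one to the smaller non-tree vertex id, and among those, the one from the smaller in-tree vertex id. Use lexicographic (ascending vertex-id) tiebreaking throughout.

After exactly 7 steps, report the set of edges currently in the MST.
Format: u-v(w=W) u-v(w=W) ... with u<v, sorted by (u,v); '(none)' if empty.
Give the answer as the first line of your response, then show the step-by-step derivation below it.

0-1(w=10) 1-3(w=2) 3-7(w=9) 4-7(w=4) 5-7(w=8) 5-8(w=2) 6-7(w=7)

step 1: add edge 1-3 (w=2); MST = {1-3(w=2)}
step 2: add edge 3-7 (w=9); MST = {1-3(w=2) 3-7(w=9)}
step 3: add edge 4-7 (w=4); MST = {1-3(w=2) 3-7(w=9) 4-7(w=4)}
step 4: add edge 6-7 (w=7); MST = {1-3(w=2) 3-7(w=9) 4-7(w=4) 6-7(w=7)}
step 5: add edge 5-7 (w=8); MST = {1-3(w=2) 3-7(w=9) 4-7(w=4) 5-7(w=8) 6-7(w=7)}
step 6: add edge 5-8 (w=2); MST = {1-3(w=2) 3-7(w=9) 4-7(w=4) 5-7(w=8) 5-8(w=2) 6-7(w=7)}
step 7: add edge 0-1 (w=10); MST = {0-1(w=10) 1-3(w=2) 3-7(w=9) 4-7(w=4) 5-7(w=8) 5-8(w=2) 6-7(w=7)}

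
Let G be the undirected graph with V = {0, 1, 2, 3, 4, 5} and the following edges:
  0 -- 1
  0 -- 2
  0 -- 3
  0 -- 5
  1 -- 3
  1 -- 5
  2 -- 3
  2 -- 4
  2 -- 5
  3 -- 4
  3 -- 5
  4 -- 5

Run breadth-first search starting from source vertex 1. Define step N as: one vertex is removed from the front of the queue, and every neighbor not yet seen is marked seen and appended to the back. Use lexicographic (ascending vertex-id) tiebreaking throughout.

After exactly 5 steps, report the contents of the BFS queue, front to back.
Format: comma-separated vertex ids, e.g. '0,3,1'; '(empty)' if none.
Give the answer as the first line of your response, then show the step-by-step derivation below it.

4

step 1: dequeue 1; queue=[0,3,5]; order=1
step 2: dequeue 0; queue=[3,5,2]; order=1,0
step 3: dequeue 3; queue=[5,2,4]; order=1,0,3
step 4: dequeue 5; queue=[2,4]; order=1,0,3,5
step 5: dequeue 2; queue=[4]; order=1,0,3,5,2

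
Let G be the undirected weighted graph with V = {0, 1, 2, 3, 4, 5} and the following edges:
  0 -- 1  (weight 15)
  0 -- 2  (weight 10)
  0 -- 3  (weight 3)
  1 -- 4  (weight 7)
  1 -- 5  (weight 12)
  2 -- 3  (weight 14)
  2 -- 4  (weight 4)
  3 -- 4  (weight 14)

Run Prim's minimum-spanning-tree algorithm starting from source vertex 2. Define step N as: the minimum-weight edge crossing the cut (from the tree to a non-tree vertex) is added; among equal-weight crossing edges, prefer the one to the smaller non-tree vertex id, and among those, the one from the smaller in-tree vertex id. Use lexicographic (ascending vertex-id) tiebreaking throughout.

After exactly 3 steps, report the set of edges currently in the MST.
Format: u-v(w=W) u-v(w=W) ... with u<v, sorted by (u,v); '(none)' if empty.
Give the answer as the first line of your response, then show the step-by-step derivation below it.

0-2(w=10) 1-4(w=7) 2-4(w=4)

step 1: add edge 2-4 (w=4); MST = {2-4(w=4)}
step 2: add edge 1-4 (w=7); MST = {1-4(w=7) 2-4(w=4)}
step 3: add edge 0-2 (w=10); MST = {0-2(w=10) 1-4(w=7) 2-4(w=4)}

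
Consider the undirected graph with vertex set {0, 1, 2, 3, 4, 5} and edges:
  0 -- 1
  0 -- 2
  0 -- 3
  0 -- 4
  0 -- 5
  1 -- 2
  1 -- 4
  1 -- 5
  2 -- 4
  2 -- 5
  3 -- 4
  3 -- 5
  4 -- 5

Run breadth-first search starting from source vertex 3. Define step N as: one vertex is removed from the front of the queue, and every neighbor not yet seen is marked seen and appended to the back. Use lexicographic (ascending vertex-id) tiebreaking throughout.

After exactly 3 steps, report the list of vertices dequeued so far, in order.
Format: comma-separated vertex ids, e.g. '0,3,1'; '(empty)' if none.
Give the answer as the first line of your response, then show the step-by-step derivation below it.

3,0,4

step 1: dequeue 3; queue=[0,4,5]; order=3
step 2: dequeue 0; queue=[4,5,1,2]; order=3,0
step 3: dequeue 4; queue=[5,1,2]; order=3,0,4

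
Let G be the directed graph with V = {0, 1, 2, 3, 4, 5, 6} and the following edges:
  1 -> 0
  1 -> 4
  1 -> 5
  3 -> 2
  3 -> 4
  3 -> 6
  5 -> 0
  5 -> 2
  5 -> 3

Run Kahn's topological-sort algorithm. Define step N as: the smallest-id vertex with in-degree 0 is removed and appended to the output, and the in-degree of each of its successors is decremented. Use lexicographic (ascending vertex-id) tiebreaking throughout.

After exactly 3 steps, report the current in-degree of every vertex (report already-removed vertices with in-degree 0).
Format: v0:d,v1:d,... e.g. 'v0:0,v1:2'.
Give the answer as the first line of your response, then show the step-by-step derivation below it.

v0:0,v1:0,v2:1,v3:0,v4:1,v5:0,v6:1

step 1: output 1; order=[1]; indeg=(1,0,2,1,1,0,1)
step 2: output 5; order=[1,5]; indeg=(0,0,1,0,1,0,1)
step 3: output 0; order=[1,5,0]; indeg=(0,0,1,0,1,0,1)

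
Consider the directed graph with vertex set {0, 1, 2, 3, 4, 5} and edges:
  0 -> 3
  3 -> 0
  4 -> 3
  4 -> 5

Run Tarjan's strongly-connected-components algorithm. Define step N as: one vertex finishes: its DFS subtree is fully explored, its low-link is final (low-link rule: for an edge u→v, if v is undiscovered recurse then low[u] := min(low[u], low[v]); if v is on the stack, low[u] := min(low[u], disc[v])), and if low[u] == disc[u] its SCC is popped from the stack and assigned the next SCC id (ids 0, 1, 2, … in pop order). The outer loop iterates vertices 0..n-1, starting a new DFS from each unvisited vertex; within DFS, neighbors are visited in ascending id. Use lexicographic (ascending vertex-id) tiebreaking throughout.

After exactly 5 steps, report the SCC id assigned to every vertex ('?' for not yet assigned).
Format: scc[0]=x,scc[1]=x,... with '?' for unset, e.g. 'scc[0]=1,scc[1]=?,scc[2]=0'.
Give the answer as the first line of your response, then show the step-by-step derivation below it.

scc[0]=0,scc[1]=1,scc[2]=2,scc[3]=0,scc[4]=?,scc[5]=3

step 1: low=(low[0]=0,low[1]=?,low[2]=?,low[3]=0,low[4]=?,low[5]=?); scc=(scc[0]=?,scc[1]=?,scc[2]=?,scc[3]=?,scc[4]=?,scc[5]=?)
step 2: low=(low[0]=0,low[1]=?,low[2]=?,low[3]=0,low[4]=?,low[5]=?); scc=(scc[0]=0,scc[1]=?,scc[2]=?,scc[3]=0,scc[4]=?,scc[5]=?)
step 3: low=(low[0]=0,low[1]=2,low[2]=?,low[3]=0,low[4]=?,low[5]=?); scc=(scc[0]=0,scc[1]=1,scc[2]=?,scc[3]=0,scc[4]=?,scc[5]=?)
step 4: low=(low[0]=0,low[1]=2,low[2]=3,low[3]=0,low[4]=?,low[5]=?); scc=(scc[0]=0,scc[1]=1,scc[2]=2,scc[3]=0,scc[4]=?,scc[5]=?)
step 5: low=(low[0]=0,low[1]=2,low[2]=3,low[3]=0,low[4]=4,low[5]=5); scc=(scc[0]=0,scc[1]=1,scc[2]=2,scc[3]=0,scc[4]=?,scc[5]=3)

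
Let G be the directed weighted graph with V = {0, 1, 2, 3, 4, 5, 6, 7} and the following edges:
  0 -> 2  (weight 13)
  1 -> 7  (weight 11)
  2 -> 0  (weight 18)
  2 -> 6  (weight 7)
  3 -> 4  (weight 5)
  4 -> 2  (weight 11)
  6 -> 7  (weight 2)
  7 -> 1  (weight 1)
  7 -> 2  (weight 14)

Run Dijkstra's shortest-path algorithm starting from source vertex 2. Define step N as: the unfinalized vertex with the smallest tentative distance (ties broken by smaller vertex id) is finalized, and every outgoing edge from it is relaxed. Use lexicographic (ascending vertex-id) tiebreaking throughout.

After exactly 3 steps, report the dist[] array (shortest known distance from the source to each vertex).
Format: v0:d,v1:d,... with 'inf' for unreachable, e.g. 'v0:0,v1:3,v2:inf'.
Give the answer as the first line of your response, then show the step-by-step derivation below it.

v0:18,v1:10,v2:0,v3:inf,v4:inf,v5:inf,v6:7,v7:9

step 1: dist = v0:18,v1:inf,v2:0,v3:inf,v4:inf,v5:inf,v6:7,v7:inf
step 2: dist = v0:18,v1:inf,v2:0,v3:inf,v4:inf,v5:inf,v6:7,v7:9
step 3: dist = v0:18,v1:10,v2:0,v3:inf,v4:inf,v5:inf,v6:7,v7:9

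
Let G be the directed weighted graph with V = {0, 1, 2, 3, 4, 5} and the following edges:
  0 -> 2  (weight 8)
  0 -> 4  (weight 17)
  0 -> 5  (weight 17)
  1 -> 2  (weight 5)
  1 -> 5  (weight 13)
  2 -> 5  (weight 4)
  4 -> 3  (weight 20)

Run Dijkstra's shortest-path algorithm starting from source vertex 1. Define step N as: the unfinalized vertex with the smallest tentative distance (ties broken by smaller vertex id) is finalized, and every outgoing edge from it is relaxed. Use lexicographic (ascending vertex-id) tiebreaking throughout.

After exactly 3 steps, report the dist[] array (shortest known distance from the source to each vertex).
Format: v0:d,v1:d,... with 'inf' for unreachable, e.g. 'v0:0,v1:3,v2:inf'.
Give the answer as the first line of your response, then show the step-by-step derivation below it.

v0:inf,v1:0,v2:5,v3:inf,v4:inf,v5:9

step 1: dist = v0:inf,v1:0,v2:5,v3:inf,v4:inf,v5:13
step 2: dist = v0:inf,v1:0,v2:5,v3:inf,v4:inf,v5:9
step 3: dist = v0:inf,v1:0,v2:5,v3:inf,v4:inf,v5:9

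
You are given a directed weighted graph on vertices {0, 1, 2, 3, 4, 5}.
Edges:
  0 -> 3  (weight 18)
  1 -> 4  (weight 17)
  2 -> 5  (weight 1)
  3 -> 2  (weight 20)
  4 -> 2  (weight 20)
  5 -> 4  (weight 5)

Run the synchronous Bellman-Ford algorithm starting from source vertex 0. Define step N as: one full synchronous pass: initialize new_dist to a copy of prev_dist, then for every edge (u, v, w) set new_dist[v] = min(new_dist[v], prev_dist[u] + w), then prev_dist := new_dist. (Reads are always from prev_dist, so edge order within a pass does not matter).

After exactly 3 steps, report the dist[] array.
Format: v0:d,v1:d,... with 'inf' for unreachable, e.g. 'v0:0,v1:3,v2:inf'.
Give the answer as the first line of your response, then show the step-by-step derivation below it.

v0:0,v1:inf,v2:38,v3:18,v4:inf,v5:39

step 1: dist = v0:0,v1:inf,v2:inf,v3:18,v4:inf,v5:inf
step 2: dist = v0:0,v1:inf,v2:38,v3:18,v4:inf,v5:inf
step 3: dist = v0:0,v1:inf,v2:38,v3:18,v4:inf,v5:39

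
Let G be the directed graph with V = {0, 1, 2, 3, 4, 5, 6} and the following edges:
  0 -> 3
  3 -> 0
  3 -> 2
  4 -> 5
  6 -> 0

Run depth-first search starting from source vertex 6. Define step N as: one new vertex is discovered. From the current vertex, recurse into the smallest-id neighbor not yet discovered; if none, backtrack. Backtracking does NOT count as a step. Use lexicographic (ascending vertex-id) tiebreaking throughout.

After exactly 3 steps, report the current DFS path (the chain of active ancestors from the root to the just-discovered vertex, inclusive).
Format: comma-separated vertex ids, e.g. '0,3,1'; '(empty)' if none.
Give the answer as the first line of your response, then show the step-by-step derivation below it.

6,0,3

step 1: discover 6; path=6; order=6
step 2: discover 0; path=6>0; order=6,0
step 3: discover 3; path=6>0>3; order=6,0,3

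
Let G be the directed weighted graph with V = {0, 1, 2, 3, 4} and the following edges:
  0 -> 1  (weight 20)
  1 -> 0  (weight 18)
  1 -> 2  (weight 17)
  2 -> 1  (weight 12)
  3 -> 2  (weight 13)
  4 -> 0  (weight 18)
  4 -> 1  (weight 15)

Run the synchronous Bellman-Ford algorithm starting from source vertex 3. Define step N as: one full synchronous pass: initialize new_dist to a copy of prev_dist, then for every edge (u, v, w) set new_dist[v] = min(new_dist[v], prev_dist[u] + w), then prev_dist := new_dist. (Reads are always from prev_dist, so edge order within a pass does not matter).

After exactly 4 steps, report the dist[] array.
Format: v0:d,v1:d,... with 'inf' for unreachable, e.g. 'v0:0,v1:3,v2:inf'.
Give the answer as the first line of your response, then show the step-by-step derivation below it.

v0:43,v1:25,v2:13,v3:0,v4:inf

step 1: dist = v0:inf,v1:inf,v2:13,v3:0,v4:inf
step 2: dist = v0:inf,v1:25,v2:13,v3:0,v4:inf
step 3: dist = v0:43,v1:25,v2:13,v3:0,v4:inf
step 4: dist = v0:43,v1:25,v2:13,v3:0,v4:inf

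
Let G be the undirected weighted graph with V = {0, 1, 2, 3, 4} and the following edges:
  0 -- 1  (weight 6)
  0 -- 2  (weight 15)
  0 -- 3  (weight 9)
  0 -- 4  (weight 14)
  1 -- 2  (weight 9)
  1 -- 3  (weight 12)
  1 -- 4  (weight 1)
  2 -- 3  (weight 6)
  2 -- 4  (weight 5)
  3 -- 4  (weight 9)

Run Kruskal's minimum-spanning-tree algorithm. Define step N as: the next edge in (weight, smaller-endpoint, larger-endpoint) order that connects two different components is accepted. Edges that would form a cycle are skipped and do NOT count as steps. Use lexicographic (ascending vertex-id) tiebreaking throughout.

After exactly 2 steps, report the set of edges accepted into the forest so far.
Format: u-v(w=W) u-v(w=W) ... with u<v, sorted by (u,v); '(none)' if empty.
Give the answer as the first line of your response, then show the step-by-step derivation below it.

1-4(w=1) 2-4(w=5)

step 1: add edge 1-4 (w=1); MST = {1-4(w=1)}
step 2: add edge 2-4 (w=5); MST = {1-4(w=1) 2-4(w=5)}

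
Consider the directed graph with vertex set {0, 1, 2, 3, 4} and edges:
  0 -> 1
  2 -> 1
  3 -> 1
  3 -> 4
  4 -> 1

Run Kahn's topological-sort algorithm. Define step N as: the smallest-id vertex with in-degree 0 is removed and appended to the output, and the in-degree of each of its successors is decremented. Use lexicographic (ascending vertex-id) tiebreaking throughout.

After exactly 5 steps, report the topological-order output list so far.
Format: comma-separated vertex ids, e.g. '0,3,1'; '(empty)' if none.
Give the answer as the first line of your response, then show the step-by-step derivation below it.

0,2,3,4,1

step 1: output 0; order=[0]; indeg=(0,3,0,0,1)
step 2: output 2; order=[0,2]; indeg=(0,2,0,0,1)
step 3: output 3; order=[0,2,3]; indeg=(0,1,0,0,0)
step 4: output 4; order=[0,2,3,4]; indeg=(0,0,0,0,0)
step 5: output 1; order=[0,2,3,4,1]; indeg=(0,0,0,0,0)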